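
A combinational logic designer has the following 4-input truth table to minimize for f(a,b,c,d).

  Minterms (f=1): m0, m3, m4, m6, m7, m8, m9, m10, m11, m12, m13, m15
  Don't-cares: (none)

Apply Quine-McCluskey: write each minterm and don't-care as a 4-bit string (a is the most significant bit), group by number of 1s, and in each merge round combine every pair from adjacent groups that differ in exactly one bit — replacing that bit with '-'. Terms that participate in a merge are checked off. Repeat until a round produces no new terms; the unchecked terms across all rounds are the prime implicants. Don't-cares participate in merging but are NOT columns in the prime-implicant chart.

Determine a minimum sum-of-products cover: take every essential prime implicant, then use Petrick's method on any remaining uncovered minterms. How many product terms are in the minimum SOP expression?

size-2^0 implicants → 0000(✓)  0011(✓)  0100(✓)  0110(✓)  0111(✓)  1000(✓)  1001(✓)  1010(✓)  1011(✓)  1100(✓)  1101(✓)  1111(✓)
size-2^1 implicants → -000(✓)  -011(✓)  -100(✓)  -111(✓)  0-00(✓)  0-11(✓)  01-0  011-  1-00(✓)  1-01(✓)  1-11(✓)  10-0(✓)  10-1(✓)  100-(✓)  101-(✓)  11-1(✓)  110-(✓)
size-2^2 implicants → --00  --11  1--1  1-0-  10--
Unchecked terms (primes): --00, --11, 01-0, 011-, 1--1, 1-0-, 10--
Minterm coverage:
  m0 ⊆ --00 [E]
  m3 ⊆ --11 [E]
  m4 ⊆ --00,01-0
  m6 ⊆ 01-0,011-
  m7 ⊆ --11,011-
  m8 ⊆ --00,1-0-,10--
  m9 ⊆ 1--1,1-0-,10--
  m10 ⊆ 10-- [E]
  m11 ⊆ --11,1--1,10--
  m12 ⊆ --00,1-0-
  m13 ⊆ 1--1,1-0-
  m15 ⊆ --11,1--1
E = {--00, --11, 10--}
Petrick residual → 01-0, 1--1
Cover = c'd' + cd + a'bd' + ad + ab'  |cover|=5

5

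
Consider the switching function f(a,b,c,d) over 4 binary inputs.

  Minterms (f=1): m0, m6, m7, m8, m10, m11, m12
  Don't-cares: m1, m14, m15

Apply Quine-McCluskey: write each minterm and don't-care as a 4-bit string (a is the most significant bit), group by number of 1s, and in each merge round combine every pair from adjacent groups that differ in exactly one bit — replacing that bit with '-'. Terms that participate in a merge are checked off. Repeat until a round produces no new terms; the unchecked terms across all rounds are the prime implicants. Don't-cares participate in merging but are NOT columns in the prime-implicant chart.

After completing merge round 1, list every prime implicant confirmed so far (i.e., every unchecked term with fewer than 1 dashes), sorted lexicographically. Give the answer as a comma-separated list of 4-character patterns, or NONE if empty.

NONE

[col 0] 0000*, 0001*, 0110*, 0111*, 1000*, 1010*, 1011*, 1100*, 1110*, 1111*
[col 1] -000, -110*, -111*, 000-, 011-*, 1-00*, 1-10*, 1-11*, 10-0*, 101-*, 11-0*, 111-*
[col 2] -11-, 1--0, 1-1-
Prime implicants: -000, -11-, 000-, 1--0, 1-1-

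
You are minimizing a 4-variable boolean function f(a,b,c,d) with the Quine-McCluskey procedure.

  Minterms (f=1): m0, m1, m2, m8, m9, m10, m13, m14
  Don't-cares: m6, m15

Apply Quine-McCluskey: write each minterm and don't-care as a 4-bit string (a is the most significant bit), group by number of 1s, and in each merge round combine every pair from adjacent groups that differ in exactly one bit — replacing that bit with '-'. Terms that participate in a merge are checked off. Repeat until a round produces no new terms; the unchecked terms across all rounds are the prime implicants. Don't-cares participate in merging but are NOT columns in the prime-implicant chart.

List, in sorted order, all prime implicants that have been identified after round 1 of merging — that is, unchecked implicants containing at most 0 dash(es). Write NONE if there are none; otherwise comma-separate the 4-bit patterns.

Round 0: 0000✓ 0001✓ 0010✓ 0110✓ 1000✓ 1001✓ 1010✓ 1101✓ 1110✓ 1111✓
Round 1: -000✓ -001✓ -010✓ -110✓ 0-10✓ 00-0✓ 000-✓ 1-01 1-10✓ 10-0✓ 100-✓ 11-1 111-
Round 2: --10 -0-0 -00-
PIs = {--10, -0-0, -00-, 1-01, 11-1, 111-}

NONE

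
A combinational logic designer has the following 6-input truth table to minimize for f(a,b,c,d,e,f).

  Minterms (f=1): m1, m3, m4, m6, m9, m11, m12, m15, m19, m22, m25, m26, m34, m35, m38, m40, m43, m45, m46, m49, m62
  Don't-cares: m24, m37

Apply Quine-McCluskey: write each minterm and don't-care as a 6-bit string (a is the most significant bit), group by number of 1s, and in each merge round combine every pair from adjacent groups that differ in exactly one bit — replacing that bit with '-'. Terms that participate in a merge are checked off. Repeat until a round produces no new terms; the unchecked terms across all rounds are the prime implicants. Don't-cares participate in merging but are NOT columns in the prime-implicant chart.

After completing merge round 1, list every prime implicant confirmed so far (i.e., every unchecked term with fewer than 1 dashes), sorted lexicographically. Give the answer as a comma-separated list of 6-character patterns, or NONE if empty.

101000, 110001

[col 0] 000001*, 000011*, 000100*, 000110*, 001001*, 001011*, 001100*, 001111*, 010011*, 010110*, 011000*, 011001*, 011010*, 100010*, 100011*, 100101*, 100110*, 101000, 101011*, 101101*, 101110*, 110001, 111110*
[col 1] -00011*, -00110, -01011*, 0-0011, 0-0110, 0-1001, 00-001*, 00-011*, 00-100, 0000-1*, 0001-0, 001-11, 0010-1*, 0110-0, 01100-, 1-1110, 10-011*, 10-101, 10-110, 100-10, 10001-
[col 2] -0-011, 00-0-1
Prime implicants: -0-011, -00110, 0-0011, 0-0110, 0-1001, 00-0-1, 00-100, 0001-0, 001-11, 0110-0, 01100-, 1-1110, 10-101, 10-110, 100-10, 10001-, 101000, 110001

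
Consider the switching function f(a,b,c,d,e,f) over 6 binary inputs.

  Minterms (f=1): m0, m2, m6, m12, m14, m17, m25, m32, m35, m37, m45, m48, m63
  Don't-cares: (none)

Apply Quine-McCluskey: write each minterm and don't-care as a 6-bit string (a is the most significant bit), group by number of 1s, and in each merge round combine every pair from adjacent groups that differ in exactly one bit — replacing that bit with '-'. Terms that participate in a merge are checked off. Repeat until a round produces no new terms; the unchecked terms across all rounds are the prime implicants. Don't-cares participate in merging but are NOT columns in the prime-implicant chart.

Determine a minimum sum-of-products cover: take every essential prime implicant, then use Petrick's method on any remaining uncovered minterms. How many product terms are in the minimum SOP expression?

8

[col 0] 000000*, 000010*, 000110*, 001100*, 001110*, 010001*, 011001*, 100000*, 100011, 100101*, 101101*, 110000*, 111111
[col 1] -00000, 00-110, 000-10, 0000-0, 0011-0, 01-001, 1-0000, 10-101
Prime implicants: -00000, 00-110, 000-10, 0000-0, 0011-0, 01-001, 1-0000, 10-101, 100011, 111111
PI chart (minterm → PIs covering it):
  0 | -00000,0000-0
  2 | 000-10,0000-0
  6 | 00-110,000-10
  12 | 0011-0  (sole → essential)
  14 | 00-110,0011-0
  17 | 01-001  (sole → essential)
  25 | 01-001  (sole → essential)
  32 | -00000,1-0000
  35 | 100011  (sole → essential)
  37 | 10-101  (sole → essential)
  45 | 10-101  (sole → essential)
  48 | 1-0000  (sole → essential)
  63 | 111111  (sole → essential)
Essential prime implicants: 0011-0, 01-001, 1-0000, 10-101, 100011, 111111
Petrick residual → -00000, 000-10
Minimum SOP uses 8 PIs: b'c'd'e'f' + a'b'c'ef' + a'b'cdf' + a'bd'e'f + ac'd'e'f' + ab'de'f + ab'c'd'ef + abcdef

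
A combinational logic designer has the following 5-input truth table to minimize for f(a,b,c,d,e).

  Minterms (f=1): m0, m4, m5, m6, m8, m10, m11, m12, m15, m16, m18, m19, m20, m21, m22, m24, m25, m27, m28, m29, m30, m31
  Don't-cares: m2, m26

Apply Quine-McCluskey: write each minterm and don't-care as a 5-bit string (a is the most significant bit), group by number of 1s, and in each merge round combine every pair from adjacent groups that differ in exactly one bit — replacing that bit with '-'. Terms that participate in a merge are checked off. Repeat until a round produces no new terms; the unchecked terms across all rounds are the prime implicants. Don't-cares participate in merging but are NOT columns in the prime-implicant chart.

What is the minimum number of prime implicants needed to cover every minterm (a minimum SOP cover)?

7

Round 0: 00000✓ 00010✓ 00100✓ 00101✓ 00110✓ 01000✓ 01010✓ 01011✓ 01100✓ 01111✓ 10000✓ 10010✓ 10011✓ 10100✓ 10101✓ 10110✓ 11000✓ 11001✓ 11010✓ 11011✓ 11100✓ 11101✓ 11110✓ 11111✓
Round 1: -0000✓ -0010✓ -0100✓ -0101✓ -0110✓ -1000✓ -1010✓ -1011✓ -1100✓ -1111✓ 0-000✓ 0-010✓ 0-100✓ 00-00✓ 00-10✓ 000-0✓ 001-0✓ 0010-✓ 01-00✓ 01-11✓ 010-0✓ 0101-✓ 1-000✓ 1-010✓ 1-011✓ 1-100✓ 1-101✓ 1-110✓ 10-00✓ 10-10✓ 100-0✓ 1001-✓ 101-0✓ 1010-✓ 11-00✓ 11-01✓ 11-10✓ 11-11✓ 110-0✓ 110-1✓ 1100-✓ 1101-✓ 111-0✓ 111-1✓ 1110-✓ 1111-✓
Round 2: --000✓ --010✓ --100✓ -0-00✓ -0-10✓ -00-0✓ -01-0✓ -010- -1-00✓ -1-11 -10-0✓ -101- 0--00✓ 0-0-0✓ 00--0✓ 1--00✓ 1--10✓ 1-0-0✓ 1-01- 1-1-0✓ 1-10- 10--0✓ 11--0✓ 11--1✓ 11-0-✓ 11-1-✓ 110--✓ 111--✓
Round 3: ---00 --0-0 -0--0 1---0 11---
PIs = {---00, --0-0, -0--0, -010-, -1-11, -101-, 1---0, 1-01-, 1-10-, 11---}
Coverage chart:
  m0: ---00,--0-0,-0--0
  m4: ---00,-0--0,-010-
  m5: -010- ←essential
  m6: -0--0 ←essential
  m8: ---00,--0-0
  m10: --0-0,-101-
  m11: -1-11,-101-
  m12: ---00 ←essential
  m15: -1-11 ←essential
  m16: ---00,--0-0,-0--0,1---0
  m18: --0-0,-0--0,1---0,1-01-
  m19: 1-01- ←essential
  m20: ---00,-0--0,-010-,1---0,1-10-
  m21: -010-,1-10-
  m22: -0--0,1---0
  m24: ---00,--0-0,1---0,11---
  m25: 11--- ←essential
  m27: -1-11,-101-,1-01-,11---
  m28: ---00,1---0,1-10-,11---
  m29: 1-10-,11---
  m30: 1---0,11---
  m31: -1-11,11---
Essential: ---00, -0--0, -010-, -1-11, 1-01-, 11---
Petrick residual → --0-0
Min cover (7 terms): d'e' + c'e' + b'e' + b'cd' + bde + ac'd + ab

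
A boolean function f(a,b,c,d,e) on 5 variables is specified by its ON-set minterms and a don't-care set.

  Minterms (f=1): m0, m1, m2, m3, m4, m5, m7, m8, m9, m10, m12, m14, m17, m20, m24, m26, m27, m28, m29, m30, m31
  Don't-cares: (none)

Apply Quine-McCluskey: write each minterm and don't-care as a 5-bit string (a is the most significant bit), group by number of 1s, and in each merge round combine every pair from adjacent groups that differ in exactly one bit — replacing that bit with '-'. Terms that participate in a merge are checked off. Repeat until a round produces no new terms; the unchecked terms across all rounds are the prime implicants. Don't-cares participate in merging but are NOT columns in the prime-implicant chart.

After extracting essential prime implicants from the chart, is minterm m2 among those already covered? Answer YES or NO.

NO

Round 0: 00000✓ 00001✓ 00010✓ 00011✓ 00100✓ 00101✓ 00111✓ 01000✓ 01001✓ 01010✓ 01100✓ 01110✓ 10001✓ 10100✓ 11000✓ 11010✓ 11011✓ 11100✓ 11101✓ 11110✓ 11111✓
Round 1: -0001 -0100✓ -1000✓ -1010✓ -1100✓ -1110✓ 0-000✓ 0-001✓ 0-010✓ 0-100✓ 00-00✓ 00-01✓ 00-11✓ 000-0✓ 000-1✓ 0000-✓ 0001-✓ 001-1✓ 0010-✓ 01-00✓ 01-10✓ 010-0✓ 0100-✓ 011-0✓ 1-100✓ 11-00✓ 11-10✓ 11-11✓ 110-0✓ 1101-✓ 111-0✓ 111-1✓ 1110-✓ 1111-✓
Round 2: --100 -1-00✓ -1-10✓ -10-0✓ -11-0✓ 0--00 0-0-0 0-00- 00--1 00-0- 000-- 01--0✓ 11--0✓ 11-1- 111--
Round 3: -1--0
PIs = {--100, -0001, -1--0, 0--00, 0-0-0, 0-00-, 00--1, 00-0-, 000--, 11-1-, 111--}
Coverage chart:
  m0: 0--00,0-0-0,0-00-,00-0-,000--
  m1: -0001,0-00-,00--1,00-0-,000--
  m2: 0-0-0,000--
  m3: 00--1,000--
  m4: --100,0--00,00-0-
  m5: 00--1,00-0-
  m7: 00--1 ←essential
  m8: -1--0,0--00,0-0-0,0-00-
  m9: 0-00- ←essential
  m10: -1--0,0-0-0
  m12: --100,-1--0,0--00
  m14: -1--0 ←essential
  m17: -0001 ←essential
  m20: --100 ←essential
  m24: -1--0 ←essential
  m26: -1--0,11-1-
  m27: 11-1- ←essential
  m28: --100,-1--0,111--
  m29: 111-- ←essential
  m30: -1--0,11-1-,111--
  m31: 11-1-,111--
Essential: --100, -0001, -1--0, 0-00-, 00--1, 11-1-, 111--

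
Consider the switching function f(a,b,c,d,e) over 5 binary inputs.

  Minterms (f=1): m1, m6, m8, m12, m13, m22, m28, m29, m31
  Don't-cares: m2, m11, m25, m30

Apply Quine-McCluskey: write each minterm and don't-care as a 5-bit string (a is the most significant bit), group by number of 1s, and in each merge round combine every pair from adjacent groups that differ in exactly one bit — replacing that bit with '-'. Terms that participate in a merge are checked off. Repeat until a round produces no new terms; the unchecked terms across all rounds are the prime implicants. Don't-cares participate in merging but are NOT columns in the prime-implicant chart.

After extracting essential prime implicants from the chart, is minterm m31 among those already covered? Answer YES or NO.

YES

size-2^0 implicants → 00001  00010(✓)  00110(✓)  01000(✓)  01011  01100(✓)  01101(✓)  10110(✓)  11001(✓)  11100(✓)  11101(✓)  11110(✓)  11111(✓)
size-2^1 implicants → -0110  -1100(✓)  -1101(✓)  00-10  01-00  0110-(✓)  1-110  11-01  111-0(✓)  111-1(✓)  1110-(✓)  1111-(✓)
size-2^2 implicants → -110-  111--
Unchecked terms (primes): -0110, -110-, 00-10, 00001, 01-00, 01011, 1-110, 11-01, 111--
Minterm coverage:
  m1 ⊆ 00001 [E]
  m6 ⊆ -0110,00-10
  m8 ⊆ 01-00 [E]
  m12 ⊆ -110-,01-00
  m13 ⊆ -110- [E]
  m22 ⊆ -0110,1-110
  m28 ⊆ -110-,111--
  m29 ⊆ -110-,11-01,111--
  m31 ⊆ 111-- [E]
E = {-110-, 00001, 01-00, 111--}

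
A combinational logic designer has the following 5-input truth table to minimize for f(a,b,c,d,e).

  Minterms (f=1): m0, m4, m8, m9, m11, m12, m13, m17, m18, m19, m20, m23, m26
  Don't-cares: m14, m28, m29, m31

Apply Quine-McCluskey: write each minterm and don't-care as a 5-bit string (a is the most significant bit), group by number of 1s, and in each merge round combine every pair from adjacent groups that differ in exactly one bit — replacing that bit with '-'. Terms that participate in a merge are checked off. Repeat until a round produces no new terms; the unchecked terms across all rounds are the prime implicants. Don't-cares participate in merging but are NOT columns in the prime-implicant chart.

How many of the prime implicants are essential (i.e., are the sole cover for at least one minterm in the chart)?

5

Round 0: 00000✓ 00100✓ 01000✓ 01001✓ 01011✓ 01100✓ 01101✓ 01110✓ 10001✓ 10010✓ 10011✓ 10100✓ 10111✓ 11010✓ 11100✓ 11101✓ 11111✓
Round 1: -0100✓ -1100✓ -1101✓ 0-000✓ 0-100✓ 00-00✓ 01-00✓ 01-01✓ 010-1 0100-✓ 011-0 0110-✓ 1-010 1-100✓ 1-111 10-11 100-1 1001- 111-1 1110-✓
Round 2: --100 -110- 0--00 01-0-
PIs = {--100, -110-, 0--00, 01-0-, 010-1, 011-0, 1-010, 1-111, 10-11, 100-1, 1001-, 111-1}
Coverage chart:
  m0: 0--00 ←essential
  m4: --100,0--00
  m8: 0--00,01-0-
  m9: 01-0-,010-1
  m11: 010-1 ←essential
  m12: --100,-110-,0--00,01-0-,011-0
  m13: -110-,01-0-
  m17: 100-1 ←essential
  m18: 1-010,1001-
  m19: 10-11,100-1,1001-
  m20: --100 ←essential
  m23: 1-111,10-11
  m26: 1-010 ←essential
Essential: --100, 0--00, 010-1, 1-010, 100-1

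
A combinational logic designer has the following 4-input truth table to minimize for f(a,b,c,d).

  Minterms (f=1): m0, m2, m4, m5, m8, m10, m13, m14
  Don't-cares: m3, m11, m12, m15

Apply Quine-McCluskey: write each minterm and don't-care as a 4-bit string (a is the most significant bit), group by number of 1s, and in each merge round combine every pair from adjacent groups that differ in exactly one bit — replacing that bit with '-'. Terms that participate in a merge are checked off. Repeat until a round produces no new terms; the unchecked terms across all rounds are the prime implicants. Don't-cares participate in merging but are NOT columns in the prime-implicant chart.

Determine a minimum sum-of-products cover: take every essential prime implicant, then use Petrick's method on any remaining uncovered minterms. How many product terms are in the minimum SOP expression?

Round 0: 0000✓ 0010✓ 0011✓ 0100✓ 0101✓ 1000✓ 1010✓ 1011✓ 1100✓ 1101✓ 1110✓ 1111✓
Round 1: -000✓ -010✓ -011✓ -100✓ -101✓ 0-00✓ 00-0✓ 001-✓ 010-✓ 1-00✓ 1-10✓ 1-11✓ 10-0✓ 101-✓ 11-0✓ 11-1✓ 110-✓ 111-✓
Round 2: --00 -0-0 -01- -10- 1--0 1-1- 11--
PIs = {--00, -0-0, -01-, -10-, 1--0, 1-1-, 11--}
Coverage chart:
  m0: --00,-0-0
  m2: -0-0,-01-
  m4: --00,-10-
  m5: -10- ←essential
  m8: --00,-0-0,1--0
  m10: -0-0,-01-,1--0,1-1-
  m13: -10-,11--
  m14: 1--0,1-1-,11--
Essential: -10-
Petrick residual → -0-0, 1--0
Min cover (3 terms): b'd' + bc' + ad'

3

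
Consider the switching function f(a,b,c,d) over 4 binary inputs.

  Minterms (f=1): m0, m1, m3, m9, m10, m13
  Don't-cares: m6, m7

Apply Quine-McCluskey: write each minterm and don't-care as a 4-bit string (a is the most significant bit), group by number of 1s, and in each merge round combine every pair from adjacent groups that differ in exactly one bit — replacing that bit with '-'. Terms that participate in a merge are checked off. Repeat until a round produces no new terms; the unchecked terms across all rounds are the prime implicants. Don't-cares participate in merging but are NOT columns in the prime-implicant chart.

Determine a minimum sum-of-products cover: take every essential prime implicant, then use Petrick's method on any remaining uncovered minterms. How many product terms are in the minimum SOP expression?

4

Round 0: 0000✓ 0001✓ 0011✓ 0110✓ 0111✓ 1001✓ 1010 1101✓
Round 1: -001 0-11 00-1 000- 011- 1-01
PIs = {-001, 0-11, 00-1, 000-, 011-, 1-01, 1010}
Coverage chart:
  m0: 000- ←essential
  m1: -001,00-1,000-
  m3: 0-11,00-1
  m9: -001,1-01
  m10: 1010 ←essential
  m13: 1-01 ←essential
Essential: 000-, 1-01, 1010
Petrick residual → 0-11
Min cover (4 terms): a'cd + a'b'c' + ac'd + ab'cd'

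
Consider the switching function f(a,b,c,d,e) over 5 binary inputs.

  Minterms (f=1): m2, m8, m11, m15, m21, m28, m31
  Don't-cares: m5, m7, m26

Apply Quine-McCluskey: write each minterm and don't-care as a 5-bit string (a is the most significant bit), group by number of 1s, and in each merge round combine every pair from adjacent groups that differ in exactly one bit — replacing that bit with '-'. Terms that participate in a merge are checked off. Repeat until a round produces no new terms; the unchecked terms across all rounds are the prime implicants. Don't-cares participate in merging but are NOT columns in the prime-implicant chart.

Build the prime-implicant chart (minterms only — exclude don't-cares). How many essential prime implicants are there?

6

size-2^0 implicants → 00010  00101(✓)  00111(✓)  01000  01011(✓)  01111(✓)  10101(✓)  11010  11100  11111(✓)
size-2^1 implicants → -0101  -1111  0-111  001-1  01-11
Unchecked terms (primes): -0101, -1111, 0-111, 00010, 001-1, 01-11, 01000, 11010, 11100
Minterm coverage:
  m2 ⊆ 00010 [E]
  m8 ⊆ 01000 [E]
  m11 ⊆ 01-11 [E]
  m15 ⊆ -1111,0-111,01-11
  m21 ⊆ -0101 [E]
  m28 ⊆ 11100 [E]
  m31 ⊆ -1111 [E]
E = {-0101, -1111, 00010, 01-11, 01000, 11100}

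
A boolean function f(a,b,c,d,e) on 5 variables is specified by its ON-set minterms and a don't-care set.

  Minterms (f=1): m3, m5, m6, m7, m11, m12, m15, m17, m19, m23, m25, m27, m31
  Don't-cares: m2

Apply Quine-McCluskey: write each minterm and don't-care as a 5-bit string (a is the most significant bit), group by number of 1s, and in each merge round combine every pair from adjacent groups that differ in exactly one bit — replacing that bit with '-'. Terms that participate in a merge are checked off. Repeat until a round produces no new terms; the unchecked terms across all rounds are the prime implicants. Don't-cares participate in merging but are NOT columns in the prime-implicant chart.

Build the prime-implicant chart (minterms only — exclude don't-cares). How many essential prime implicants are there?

5

Round 0: 00010✓ 00011✓ 00101✓ 00110✓ 00111✓ 01011✓ 01100 01111✓ 10001✓ 10011✓ 10111✓ 11001✓ 11011✓ 11111✓
Round 1: -0011✓ -0111✓ -1011✓ -1111✓ 0-011✓ 0-111✓ 00-10✓ 00-11✓ 0001-✓ 001-1 0011-✓ 01-11✓ 1-001✓ 1-011✓ 1-111✓ 10-11✓ 100-1✓ 11-11✓ 110-1✓
Round 2: --011✓ --111✓ -0-11✓ -1-11✓ 0--11✓ 00-1- 1--11✓ 1-0-1
Round 3: ---11
PIs = {---11, 00-1-, 001-1, 01100, 1-0-1}
Coverage chart:
  m3: ---11,00-1-
  m5: 001-1 ←essential
  m6: 00-1- ←essential
  m7: ---11,00-1-,001-1
  m11: ---11 ←essential
  m12: 01100 ←essential
  m15: ---11 ←essential
  m17: 1-0-1 ←essential
  m19: ---11,1-0-1
  m23: ---11 ←essential
  m25: 1-0-1 ←essential
  m27: ---11,1-0-1
  m31: ---11 ←essential
Essential: ---11, 00-1-, 001-1, 01100, 1-0-1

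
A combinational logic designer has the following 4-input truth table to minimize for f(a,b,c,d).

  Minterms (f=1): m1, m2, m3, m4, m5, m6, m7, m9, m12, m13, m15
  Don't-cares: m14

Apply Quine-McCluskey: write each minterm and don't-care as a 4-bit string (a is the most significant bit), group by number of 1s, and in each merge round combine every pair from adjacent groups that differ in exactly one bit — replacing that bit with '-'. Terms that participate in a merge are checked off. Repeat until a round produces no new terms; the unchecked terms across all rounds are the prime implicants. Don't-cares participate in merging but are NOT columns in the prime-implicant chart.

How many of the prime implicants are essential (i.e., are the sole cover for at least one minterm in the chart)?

size-2^0 implicants → 0001(✓)  0010(✓)  0011(✓)  0100(✓)  0101(✓)  0110(✓)  0111(✓)  1001(✓)  1100(✓)  1101(✓)  1110(✓)  1111(✓)
size-2^1 implicants → -001(✓)  -100(✓)  -101(✓)  -110(✓)  -111(✓)  0-01(✓)  0-10(✓)  0-11(✓)  00-1(✓)  001-(✓)  01-0(✓)  01-1(✓)  010-(✓)  011-(✓)  1-01(✓)  11-0(✓)  11-1(✓)  110-(✓)  111-(✓)
size-2^2 implicants → --01  -1-0(✓)  -1-1(✓)  -10-(✓)  -11-(✓)  0--1  0-1-  01--(✓)  11--(✓)
size-2^3 implicants → -1--
Unchecked terms (primes): --01, -1--, 0--1, 0-1-
Minterm coverage:
  m1 ⊆ --01,0--1
  m2 ⊆ 0-1- [E]
  m3 ⊆ 0--1,0-1-
  m4 ⊆ -1-- [E]
  m5 ⊆ --01,-1--,0--1
  m6 ⊆ -1--,0-1-
  m7 ⊆ -1--,0--1,0-1-
  m9 ⊆ --01 [E]
  m12 ⊆ -1-- [E]
  m13 ⊆ --01,-1--
  m15 ⊆ -1-- [E]
E = {--01, -1--, 0-1-}

3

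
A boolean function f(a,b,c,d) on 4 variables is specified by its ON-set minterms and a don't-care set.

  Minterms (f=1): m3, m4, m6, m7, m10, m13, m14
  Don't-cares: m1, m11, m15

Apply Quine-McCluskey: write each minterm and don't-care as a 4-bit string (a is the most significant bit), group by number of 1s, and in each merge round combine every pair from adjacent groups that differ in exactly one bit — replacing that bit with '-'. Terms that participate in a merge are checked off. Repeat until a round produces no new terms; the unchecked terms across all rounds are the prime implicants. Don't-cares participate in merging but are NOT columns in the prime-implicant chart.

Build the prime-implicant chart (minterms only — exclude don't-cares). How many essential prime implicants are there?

3

Round 0: 0001✓ 0011✓ 0100✓ 0110✓ 0111✓ 1010✓ 1011✓ 1101✓ 1110✓ 1111✓
Round 1: -011✓ -110✓ -111✓ 0-11✓ 00-1 01-0 011-✓ 1-10✓ 1-11✓ 101-✓ 11-1 111-✓
Round 2: --11 -11- 1-1-
PIs = {--11, -11-, 00-1, 01-0, 1-1-, 11-1}
Coverage chart:
  m3: --11,00-1
  m4: 01-0 ←essential
  m6: -11-,01-0
  m7: --11,-11-
  m10: 1-1- ←essential
  m13: 11-1 ←essential
  m14: -11-,1-1-
Essential: 01-0, 1-1-, 11-1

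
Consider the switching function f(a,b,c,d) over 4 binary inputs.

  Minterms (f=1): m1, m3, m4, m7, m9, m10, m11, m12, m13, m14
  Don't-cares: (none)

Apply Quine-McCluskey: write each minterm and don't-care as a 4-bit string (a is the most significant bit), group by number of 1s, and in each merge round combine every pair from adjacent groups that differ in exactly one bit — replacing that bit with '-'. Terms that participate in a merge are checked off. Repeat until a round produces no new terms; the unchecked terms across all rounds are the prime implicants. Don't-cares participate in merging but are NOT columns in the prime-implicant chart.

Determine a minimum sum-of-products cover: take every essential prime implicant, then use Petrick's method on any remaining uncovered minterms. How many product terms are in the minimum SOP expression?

5

size-2^0 implicants → 0001(✓)  0011(✓)  0100(✓)  0111(✓)  1001(✓)  1010(✓)  1011(✓)  1100(✓)  1101(✓)  1110(✓)
size-2^1 implicants → -001(✓)  -011(✓)  -100  0-11  00-1(✓)  1-01  1-10  10-1(✓)  101-  11-0  110-
size-2^2 implicants → -0-1
Unchecked terms (primes): -0-1, -100, 0-11, 1-01, 1-10, 101-, 11-0, 110-
Minterm coverage:
  m1 ⊆ -0-1 [E]
  m3 ⊆ -0-1,0-11
  m4 ⊆ -100 [E]
  m7 ⊆ 0-11 [E]
  m9 ⊆ -0-1,1-01
  m10 ⊆ 1-10,101-
  m11 ⊆ -0-1,101-
  m12 ⊆ -100,11-0,110-
  m13 ⊆ 1-01,110-
  m14 ⊆ 1-10,11-0
E = {-0-1, -100, 0-11}
Petrick residual → 1-01, 1-10
Cover = b'd + bc'd' + a'cd + ac'd + acd'  |cover|=5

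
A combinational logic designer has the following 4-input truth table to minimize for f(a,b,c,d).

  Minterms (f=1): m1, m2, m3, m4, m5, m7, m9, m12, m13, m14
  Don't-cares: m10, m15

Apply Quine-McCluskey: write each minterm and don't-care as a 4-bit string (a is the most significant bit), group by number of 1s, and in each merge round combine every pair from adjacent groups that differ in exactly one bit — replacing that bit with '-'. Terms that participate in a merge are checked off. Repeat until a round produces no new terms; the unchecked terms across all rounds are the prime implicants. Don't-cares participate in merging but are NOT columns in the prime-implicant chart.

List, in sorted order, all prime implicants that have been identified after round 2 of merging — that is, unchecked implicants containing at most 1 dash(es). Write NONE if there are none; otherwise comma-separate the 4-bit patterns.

-010, 001-, 1-10

size-2^0 implicants → 0001(✓)  0010(✓)  0011(✓)  0100(✓)  0101(✓)  0111(✓)  1001(✓)  1010(✓)  1100(✓)  1101(✓)  1110(✓)  1111(✓)
size-2^1 implicants → -001(✓)  -010  -100(✓)  -101(✓)  -111(✓)  0-01(✓)  0-11(✓)  00-1(✓)  001-  01-1(✓)  010-(✓)  1-01(✓)  1-10  11-0(✓)  11-1(✓)  110-(✓)  111-(✓)
size-2^2 implicants → --01  -1-1  -10-  0--1  11--
Unchecked terms (primes): --01, -010, -1-1, -10-, 0--1, 001-, 1-10, 11--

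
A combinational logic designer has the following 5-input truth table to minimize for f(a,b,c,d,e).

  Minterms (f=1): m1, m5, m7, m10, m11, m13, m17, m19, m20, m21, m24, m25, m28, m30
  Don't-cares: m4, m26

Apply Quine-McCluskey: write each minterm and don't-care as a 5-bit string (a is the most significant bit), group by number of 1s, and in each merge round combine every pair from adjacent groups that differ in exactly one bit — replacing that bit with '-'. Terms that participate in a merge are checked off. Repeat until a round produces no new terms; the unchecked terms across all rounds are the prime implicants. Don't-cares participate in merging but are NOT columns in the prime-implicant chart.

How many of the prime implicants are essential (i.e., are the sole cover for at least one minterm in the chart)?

6

size-2^0 implicants → 00001(✓)  00100(✓)  00101(✓)  00111(✓)  01010(✓)  01011(✓)  01101(✓)  10001(✓)  10011(✓)  10100(✓)  10101(✓)  11000(✓)  11001(✓)  11010(✓)  11100(✓)  11110(✓)
size-2^1 implicants → -0001(✓)  -0100(✓)  -0101(✓)  -1010  0-101  00-01(✓)  001-1  0010-(✓)  0101-  1-001  1-100  10-01(✓)  100-1  1010-(✓)  11-00(✓)  11-10(✓)  110-0(✓)  1100-  111-0(✓)
size-2^2 implicants → -0-01  -010-  11--0
Unchecked terms (primes): -0-01, -010-, -1010, 0-101, 001-1, 0101-, 1-001, 1-100, 100-1, 11--0, 1100-
Minterm coverage:
  m1 ⊆ -0-01 [E]
  m5 ⊆ -0-01,-010-,0-101,001-1
  m7 ⊆ 001-1 [E]
  m10 ⊆ -1010,0101-
  m11 ⊆ 0101- [E]
  m13 ⊆ 0-101 [E]
  m17 ⊆ -0-01,1-001,100-1
  m19 ⊆ 100-1 [E]
  m20 ⊆ -010-,1-100
  m21 ⊆ -0-01,-010-
  m24 ⊆ 11--0,1100-
  m25 ⊆ 1-001,1100-
  m28 ⊆ 1-100,11--0
  m30 ⊆ 11--0 [E]
E = {-0-01, 0-101, 001-1, 0101-, 100-1, 11--0}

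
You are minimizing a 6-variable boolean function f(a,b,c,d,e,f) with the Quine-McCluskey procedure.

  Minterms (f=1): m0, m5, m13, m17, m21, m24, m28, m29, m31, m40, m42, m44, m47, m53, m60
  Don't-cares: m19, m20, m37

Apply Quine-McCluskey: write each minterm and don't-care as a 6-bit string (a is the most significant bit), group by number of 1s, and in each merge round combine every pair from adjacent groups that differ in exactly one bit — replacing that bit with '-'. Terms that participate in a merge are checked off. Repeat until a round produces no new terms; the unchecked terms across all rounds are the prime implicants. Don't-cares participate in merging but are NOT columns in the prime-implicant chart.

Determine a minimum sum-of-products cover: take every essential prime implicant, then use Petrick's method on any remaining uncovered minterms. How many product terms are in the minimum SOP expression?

9

Round 0: 000000 000101✓ 001101✓ 010001✓ 010011✓ 010100✓ 010101✓ 011000✓ 011100✓ 011101✓ 011111✓ 100101✓ 101000✓ 101010✓ 101100✓ 101111 110101✓ 111100✓
Round 1: -00101✓ -10101✓ -11100 0-0101✓ 0-1101✓ 00-101✓ 01-100✓ 01-101✓ 010-01 0100-1 01010-✓ 011-00 0111-1 01110-✓ 1-0101✓ 1-1100 101-00 1010-0
Round 2: --0101 0--101 01-10-
PIs = {--0101, -11100, 0--101, 000000, 01-10-, 010-01, 0100-1, 011-00, 0111-1, 1-1100, 101-00, 1010-0, 101111}
Coverage chart:
  m0: 000000 ←essential
  m5: --0101,0--101
  m13: 0--101 ←essential
  m17: 010-01,0100-1
  m21: --0101,0--101,01-10-,010-01
  m24: 011-00 ←essential
  m28: -11100,01-10-,011-00
  m29: 0--101,01-10-,0111-1
  m31: 0111-1 ←essential
  m40: 101-00,1010-0
  m42: 1010-0 ←essential
  m44: 1-1100,101-00
  m47: 101111 ←essential
  m53: --0101 ←essential
  m60: -11100,1-1100
Essential: --0101, 0--101, 000000, 011-00, 0111-1, 1010-0, 101111
Petrick residual → 010-01, 1-1100
Min cover (9 terms): c'de'f + a'de'f + a'b'c'd'e'f' + a'bc'e'f + a'bce'f' + a'bcdf + acde'f' + ab'cd'f' + ab'cdef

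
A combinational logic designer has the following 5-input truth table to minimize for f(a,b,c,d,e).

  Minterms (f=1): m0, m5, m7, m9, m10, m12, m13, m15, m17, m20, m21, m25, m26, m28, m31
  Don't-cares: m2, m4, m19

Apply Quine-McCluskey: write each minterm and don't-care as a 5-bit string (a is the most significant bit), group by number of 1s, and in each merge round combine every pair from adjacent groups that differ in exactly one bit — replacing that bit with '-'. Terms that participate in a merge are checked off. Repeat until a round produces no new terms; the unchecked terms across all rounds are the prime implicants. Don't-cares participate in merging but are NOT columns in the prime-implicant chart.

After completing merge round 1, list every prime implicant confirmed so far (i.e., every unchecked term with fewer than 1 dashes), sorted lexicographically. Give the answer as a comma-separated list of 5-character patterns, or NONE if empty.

NONE

size-2^0 implicants → 00000(✓)  00010(✓)  00100(✓)  00101(✓)  00111(✓)  01001(✓)  01010(✓)  01100(✓)  01101(✓)  01111(✓)  10001(✓)  10011(✓)  10100(✓)  10101(✓)  11001(✓)  11010(✓)  11100(✓)  11111(✓)
size-2^1 implicants → -0100(✓)  -0101(✓)  -1001  -1010  -1100(✓)  -1111  0-010  0-100(✓)  0-101(✓)  0-111(✓)  00-00  000-0  001-1(✓)  0010-(✓)  01-01  011-1(✓)  0110-(✓)  1-001  1-100(✓)  10-01  100-1  1010-(✓)
size-2^2 implicants → --100  -010-  0-1-1  0-10-
Unchecked terms (primes): --100, -010-, -1001, -1010, -1111, 0-010, 0-1-1, 0-10-, 00-00, 000-0, 01-01, 1-001, 10-01, 100-1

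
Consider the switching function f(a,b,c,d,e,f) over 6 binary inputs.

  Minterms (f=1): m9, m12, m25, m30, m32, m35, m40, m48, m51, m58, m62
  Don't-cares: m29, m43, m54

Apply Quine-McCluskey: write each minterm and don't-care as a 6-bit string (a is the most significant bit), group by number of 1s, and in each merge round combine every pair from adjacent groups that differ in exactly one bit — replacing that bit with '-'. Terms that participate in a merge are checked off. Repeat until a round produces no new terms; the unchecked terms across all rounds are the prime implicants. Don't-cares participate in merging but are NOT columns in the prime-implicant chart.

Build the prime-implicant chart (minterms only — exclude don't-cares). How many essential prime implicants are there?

7

[col 0] 001001*, 001100, 011001*, 011101*, 011110*, 100000*, 100011*, 101000*, 101011*, 110000*, 110011*, 110110*, 111010*, 111110*
[col 1] -11110, 0-1001, 011-01, 1-0000, 1-0011, 10-000, 10-011, 11-110, 111-10
Prime implicants: -11110, 0-1001, 001100, 011-01, 1-0000, 1-0011, 10-000, 10-011, 11-110, 111-10
PI chart (minterm → PIs covering it):
  9 | 0-1001  (sole → essential)
  12 | 001100  (sole → essential)
  25 | 0-1001,011-01
  30 | -11110  (sole → essential)
  32 | 1-0000,10-000
  35 | 1-0011,10-011
  40 | 10-000  (sole → essential)
  48 | 1-0000  (sole → essential)
  51 | 1-0011  (sole → essential)
  58 | 111-10  (sole → essential)
  62 | -11110,11-110,111-10
Essential prime implicants: -11110, 0-1001, 001100, 1-0000, 1-0011, 10-000, 111-10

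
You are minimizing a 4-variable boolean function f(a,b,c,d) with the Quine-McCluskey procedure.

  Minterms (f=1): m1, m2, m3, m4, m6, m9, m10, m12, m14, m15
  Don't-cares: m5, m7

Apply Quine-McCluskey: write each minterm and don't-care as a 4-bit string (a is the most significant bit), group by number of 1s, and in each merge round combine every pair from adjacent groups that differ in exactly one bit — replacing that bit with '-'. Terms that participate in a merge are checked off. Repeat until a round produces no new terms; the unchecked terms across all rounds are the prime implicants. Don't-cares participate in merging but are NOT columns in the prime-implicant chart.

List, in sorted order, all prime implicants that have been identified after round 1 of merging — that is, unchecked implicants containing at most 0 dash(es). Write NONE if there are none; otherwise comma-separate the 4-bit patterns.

size-2^0 implicants → 0001(✓)  0010(✓)  0011(✓)  0100(✓)  0101(✓)  0110(✓)  0111(✓)  1001(✓)  1010(✓)  1100(✓)  1110(✓)  1111(✓)
size-2^1 implicants → -001  -010(✓)  -100(✓)  -110(✓)  -111(✓)  0-01(✓)  0-10(✓)  0-11(✓)  00-1(✓)  001-(✓)  01-0(✓)  01-1(✓)  010-(✓)  011-(✓)  1-10(✓)  11-0(✓)  111-(✓)
size-2^2 implicants → --10  -1-0  -11-  0--1  0-1-  01--
Unchecked terms (primes): --10, -001, -1-0, -11-, 0--1, 0-1-, 01--

NONE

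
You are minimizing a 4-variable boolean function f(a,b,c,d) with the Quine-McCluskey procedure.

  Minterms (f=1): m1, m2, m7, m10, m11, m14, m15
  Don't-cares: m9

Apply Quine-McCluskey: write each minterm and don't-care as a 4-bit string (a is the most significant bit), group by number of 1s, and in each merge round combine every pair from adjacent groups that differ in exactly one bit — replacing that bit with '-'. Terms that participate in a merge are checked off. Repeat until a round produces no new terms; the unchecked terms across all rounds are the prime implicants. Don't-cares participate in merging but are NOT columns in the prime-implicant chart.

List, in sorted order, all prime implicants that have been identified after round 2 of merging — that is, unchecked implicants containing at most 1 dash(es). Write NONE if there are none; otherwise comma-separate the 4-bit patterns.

Round 0: 0001✓ 0010✓ 0111✓ 1001✓ 1010✓ 1011✓ 1110✓ 1111✓
Round 1: -001 -010 -111 1-10✓ 1-11✓ 10-1 101-✓ 111-✓
Round 2: 1-1-
PIs = {-001, -010, -111, 1-1-, 10-1}

-001, -010, -111, 10-1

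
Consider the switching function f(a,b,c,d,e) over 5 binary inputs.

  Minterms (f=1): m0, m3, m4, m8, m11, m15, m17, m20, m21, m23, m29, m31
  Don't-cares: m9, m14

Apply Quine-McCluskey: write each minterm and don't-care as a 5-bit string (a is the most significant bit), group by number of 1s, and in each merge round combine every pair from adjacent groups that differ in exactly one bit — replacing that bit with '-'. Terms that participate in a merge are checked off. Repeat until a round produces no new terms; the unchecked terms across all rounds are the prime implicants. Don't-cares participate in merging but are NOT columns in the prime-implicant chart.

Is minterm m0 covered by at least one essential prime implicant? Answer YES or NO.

[col 0] 00000*, 00011*, 00100*, 01000*, 01001*, 01011*, 01110*, 01111*, 10001*, 10100*, 10101*, 10111*, 11101*, 11111*
[col 1] -0100, -1111, 0-000, 0-011, 00-00, 01-11, 010-1, 0100-, 0111-, 1-101*, 1-111*, 10-01, 101-1*, 1010-, 111-1*
[col 2] 1-1-1
Prime implicants: -0100, -1111, 0-000, 0-011, 00-00, 01-11, 010-1, 0100-, 0111-, 1-1-1, 10-01, 1010-
PI chart (minterm → PIs covering it):
  0 | 0-000,00-00
  3 | 0-011  (sole → essential)
  4 | -0100,00-00
  8 | 0-000,0100-
  11 | 0-011,01-11,010-1
  15 | -1111,01-11,0111-
  17 | 10-01  (sole → essential)
  20 | -0100,1010-
  21 | 1-1-1,10-01,1010-
  23 | 1-1-1  (sole → essential)
  29 | 1-1-1  (sole → essential)
  31 | -1111,1-1-1
Essential prime implicants: 0-011, 1-1-1, 10-01

NO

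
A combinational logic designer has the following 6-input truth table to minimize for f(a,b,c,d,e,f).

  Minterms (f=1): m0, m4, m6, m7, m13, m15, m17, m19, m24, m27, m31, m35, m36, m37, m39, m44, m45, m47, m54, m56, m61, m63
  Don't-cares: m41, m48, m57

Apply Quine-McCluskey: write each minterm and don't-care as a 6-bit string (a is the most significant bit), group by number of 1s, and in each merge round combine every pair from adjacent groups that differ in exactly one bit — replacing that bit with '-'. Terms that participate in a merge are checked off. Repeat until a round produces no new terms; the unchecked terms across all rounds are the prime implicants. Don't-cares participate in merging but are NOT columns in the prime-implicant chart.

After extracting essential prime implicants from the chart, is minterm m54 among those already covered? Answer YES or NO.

Round 0: 000000✓ 000100✓ 000110✓ 000111✓ 001101✓ 001111✓ 010001✓ 010011✓ 011000✓ 011011✓ 011111✓ 100011✓ 100100✓ 100101✓ 100111✓ 101001✓ 101100✓ 101101✓ 101111✓ 110000✓ 110110 111000✓ 111001✓ 111101✓ 111111✓
Round 1: -00100 -00111✓ -01101✓ -01111✓ -11000 -11111✓ 0-1111✓ 00-111✓ 000-00 0001-0 00011- 0011-1✓ 01-011 0100-1 011-11 1-1001✓ 1-1101✓ 1-1111✓ 10-100✓ 10-101✓ 10-111✓ 100-11 1001-1✓ 10010-✓ 101-01✓ 1011-1✓ 10110-✓ 11-000 111-01✓ 11100- 1111-1✓
Round 2: --1111 -0-111 -011-1 1-1-01 1-11-1 10-1-1 10-10-
PIs = {--1111, -0-111, -00100, -011-1, -11000, 000-00, 0001-0, 00011-, 01-011, 0100-1, 011-11, 1-1-01, 1-11-1, 10-1-1, 10-10-, 100-11, 11-000, 110110, 11100-}
Coverage chart:
  m0: 000-00 ←essential
  m4: -00100,000-00,0001-0
  m6: 0001-0,00011-
  m7: -0-111,00011-
  m13: -011-1 ←essential
  m15: --1111,-0-111,-011-1
  m17: 0100-1 ←essential
  m19: 01-011,0100-1
  m24: -11000 ←essential
  m27: 01-011,011-11
  m31: --1111,011-11
  m35: 100-11 ←essential
  m36: -00100,10-10-
  m37: 10-1-1,10-10-
  m39: -0-111,10-1-1,100-11
  m44: 10-10- ←essential
  m45: -011-1,1-1-01,1-11-1,10-1-1,10-10-
  m47: --1111,-0-111,-011-1,1-11-1,10-1-1
  m54: 110110 ←essential
  m56: -11000,11-000,11100-
  m61: 1-1-01,1-11-1
  m63: --1111,1-11-1
Essential: -011-1, -11000, 000-00, 0100-1, 10-10-, 100-11, 110110

YES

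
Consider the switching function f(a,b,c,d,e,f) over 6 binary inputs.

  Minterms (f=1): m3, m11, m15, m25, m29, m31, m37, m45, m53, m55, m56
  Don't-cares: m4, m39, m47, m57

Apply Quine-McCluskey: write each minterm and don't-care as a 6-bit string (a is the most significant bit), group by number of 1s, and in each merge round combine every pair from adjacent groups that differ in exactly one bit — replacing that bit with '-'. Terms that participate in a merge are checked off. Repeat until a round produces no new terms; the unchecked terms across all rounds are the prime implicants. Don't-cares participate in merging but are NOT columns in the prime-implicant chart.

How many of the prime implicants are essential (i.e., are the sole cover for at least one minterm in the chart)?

Round 0: 000011✓ 000100 001011✓ 001111✓ 011001✓ 011101✓ 011111✓ 100101✓ 100111✓ 101101✓ 101111✓ 110101✓ 110111✓ 111000✓ 111001✓
Round 1: -01111 -11001 0-1111 00-011 001-11 011-01 0111-1 1-0101✓ 1-0111✓ 10-101✓ 10-111✓ 1001-1✓ 1011-1✓ 1101-1✓ 11100-
Round 2: 1-01-1 10-1-1
PIs = {-01111, -11001, 0-1111, 00-011, 000100, 001-11, 011-01, 0111-1, 1-01-1, 10-1-1, 11100-}
Coverage chart:
  m3: 00-011 ←essential
  m11: 00-011,001-11
  m15: -01111,0-1111,001-11
  m25: -11001,011-01
  m29: 011-01,0111-1
  m31: 0-1111,0111-1
  m37: 1-01-1,10-1-1
  m45: 10-1-1 ←essential
  m53: 1-01-1 ←essential
  m55: 1-01-1 ←essential
  m56: 11100- ←essential
Essential: 00-011, 1-01-1, 10-1-1, 11100-

4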